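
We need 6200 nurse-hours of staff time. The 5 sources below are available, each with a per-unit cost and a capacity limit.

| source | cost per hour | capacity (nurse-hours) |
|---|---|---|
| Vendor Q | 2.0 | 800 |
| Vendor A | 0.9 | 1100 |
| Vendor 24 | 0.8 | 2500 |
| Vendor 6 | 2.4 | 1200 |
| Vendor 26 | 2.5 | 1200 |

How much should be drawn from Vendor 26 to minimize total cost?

600

Cheapest first:
Vendor 24 (0.8): use full 2500 → 3700 nurse-hours to go.
Vendor A (0.9): use full 1100 → 2600 nurse-hours to go.
Vendor Q at 2.0: take all 800 nurse-hours → 1800 still needed.
Vendor 6 (2.4): use full 1200 → 600 nurse-hours to go.
Vendor 26 (2.5): take the remaining 600 → done.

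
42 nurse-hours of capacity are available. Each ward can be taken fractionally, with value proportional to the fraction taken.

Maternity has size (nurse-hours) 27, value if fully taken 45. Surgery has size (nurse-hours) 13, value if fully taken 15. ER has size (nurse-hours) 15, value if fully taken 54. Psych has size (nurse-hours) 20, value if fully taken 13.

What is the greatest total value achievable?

99

Sort by value density: ER 54/15≈3.6, Maternity 45/27≈1.67, Surgery 15/13≈1.15, Psych 13/20≈0.65.
Take all of ER (15 nurse-hours, value 54) → 27 nurse-hours left.
Take all of Maternity (27 nurse-hours, value 45) → 0 nurse-hours left.
Total value = 99.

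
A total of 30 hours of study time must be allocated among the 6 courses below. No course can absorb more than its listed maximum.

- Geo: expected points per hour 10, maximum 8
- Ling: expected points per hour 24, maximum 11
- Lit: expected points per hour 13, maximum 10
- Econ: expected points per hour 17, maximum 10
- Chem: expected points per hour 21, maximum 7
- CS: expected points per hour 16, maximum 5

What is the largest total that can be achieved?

Order the courses by expected points per hour: Ling 24 > Chem 21 > Econ 17 > CS 16 > Lit 13 > Geo 10.
Ling: +11 to 11 (cap) — 19 left.
Chem takes 7 to reach its cap of 7 — 12 left.
Give Econ 10 to hit its cap of 10 — 2 left.
CS has room for 5 but only 2 remain, so it gets 2.
Total = 24×11 + 17×10 + 21×7 + 16×2 = 613.

613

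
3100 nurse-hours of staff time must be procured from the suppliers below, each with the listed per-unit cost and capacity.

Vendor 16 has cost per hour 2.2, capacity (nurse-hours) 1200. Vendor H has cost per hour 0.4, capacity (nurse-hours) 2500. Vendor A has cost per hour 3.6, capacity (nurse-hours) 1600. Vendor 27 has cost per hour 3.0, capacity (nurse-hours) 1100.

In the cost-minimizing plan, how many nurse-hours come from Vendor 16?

600

Fill from the cheapest supplier first.
Vendor H at 0.4: take all 2500 nurse-hours ; 600 still needed.
Take 600 from Vendor 16 at 2.2 to finish.
Vendor 27, Vendor A: unused.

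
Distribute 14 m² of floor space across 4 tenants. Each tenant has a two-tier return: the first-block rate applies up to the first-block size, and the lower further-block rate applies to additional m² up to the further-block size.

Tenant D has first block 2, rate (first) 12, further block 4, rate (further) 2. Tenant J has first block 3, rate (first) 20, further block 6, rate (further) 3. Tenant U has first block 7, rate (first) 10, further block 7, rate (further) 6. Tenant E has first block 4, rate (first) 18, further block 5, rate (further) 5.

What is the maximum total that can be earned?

Treat each block as its own option and order by rate: Tenant J/tier1 20 > Tenant E/tier1 18 > Tenant D/tier1 12 > Tenant U/tier1 10 > Tenant U/tier2 6 > Tenant E/tier2 5 > Tenant J/tier2 3 > Tenant D/tier2 2.
Tenant J/tier1 (20): +3 ; 11 left.
Tenant E tier1 at 18: fill all 4 ; 7 left.
Fill Tenant D tier1 block (2 at 12) ; 5 left.
Tenant U/tier1: +5 of 7 at 10; pool empty.
Total = 20×3 + 18×4 + 12×2 + 10×5 = 206.

206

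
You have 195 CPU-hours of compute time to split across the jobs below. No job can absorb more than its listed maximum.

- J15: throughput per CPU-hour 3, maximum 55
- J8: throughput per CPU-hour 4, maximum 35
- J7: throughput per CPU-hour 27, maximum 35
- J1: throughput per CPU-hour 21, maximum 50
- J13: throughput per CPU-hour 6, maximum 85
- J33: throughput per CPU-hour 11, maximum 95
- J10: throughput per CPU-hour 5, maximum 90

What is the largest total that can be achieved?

Order the jobs by throughput per CPU-hour: J7 27 > J1 21 > J33 11 > J13 6 > J10 5 > J8 4 > J15 3.
J7 takes 35 to reach its cap of 35 → 160 left.
J1 takes 50 to reach its cap of 50 → 110 left.
J33 takes 95 to reach its cap of 95 → 15 left.
Only 15 left; J13 takes them to reach 15.
Total = 27×35 + 21×50 + 6×15 + 11×95 = 3130.

3130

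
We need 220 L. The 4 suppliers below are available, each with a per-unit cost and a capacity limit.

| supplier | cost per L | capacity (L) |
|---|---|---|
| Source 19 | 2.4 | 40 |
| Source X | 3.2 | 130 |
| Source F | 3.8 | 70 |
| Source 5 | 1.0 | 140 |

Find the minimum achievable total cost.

364

Use suppliers in increasing cost order.
Take 140 from Source 5 at 1.0 → need 80 more.
Source 19 at 2.4: take all 40 L → 40 still needed.
Source X (3.2): take the remaining 40 → done.
Source F: unused.
Cost = 140×1.0 + 40×2.4 + 40×3.2 = 364.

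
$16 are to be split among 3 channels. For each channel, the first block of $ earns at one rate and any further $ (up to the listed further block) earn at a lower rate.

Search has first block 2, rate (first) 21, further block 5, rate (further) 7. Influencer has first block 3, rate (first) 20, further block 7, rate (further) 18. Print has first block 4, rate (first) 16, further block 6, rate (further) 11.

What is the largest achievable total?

Treat each block as its own option and order by rate: Search/T1 21 > Influencer/T1 20 > Influencer/T2 18 > Print/T1 16 > Print/T2 11 > Search/T2 7.
Fill Search T1 block (2 at 21) ; 14 left.
Fill Influencer T1 block (3 at 20) ; 11 left.
Fill Influencer T2 block (7 at 18) ; 4 left.
Fill Print T1 block (4 at 16) ; 0 left.
Total = 21×2 + 20×3 + 18×7 + 16×4 = 292.

292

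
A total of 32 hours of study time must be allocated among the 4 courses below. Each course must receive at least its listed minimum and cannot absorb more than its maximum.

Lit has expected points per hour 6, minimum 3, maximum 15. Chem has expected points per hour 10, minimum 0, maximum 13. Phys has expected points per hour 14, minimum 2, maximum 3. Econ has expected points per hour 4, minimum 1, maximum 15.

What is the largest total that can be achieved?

Meeting every minimum uses 3+0+2+1 = 6 hours, leaving 26.
Highest expected points per hour first: Phys 14 > Chem 10 > Lit 6 > Econ 4.
Phys: +1 to 3 (cap) — 25 left.
Chem: +13 to 13 (cap) — 12 left.
Give Lit 12 more to hit its cap of 15 — 0 left.
Total = 6×15 + 10×13 + 14×3 + 4×1 = 266.

266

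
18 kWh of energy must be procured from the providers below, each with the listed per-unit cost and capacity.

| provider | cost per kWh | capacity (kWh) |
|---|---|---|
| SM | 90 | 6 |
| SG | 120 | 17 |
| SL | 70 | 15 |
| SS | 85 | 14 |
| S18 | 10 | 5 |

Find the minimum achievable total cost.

Fill from the cheapest provider first.
S18 at 10: take all 5 kWh ; 13 still needed.
SL (70): take the remaining 13 ; done.
SS, SM, SG: unused.
Cost = 5×10 + 13×70 = 960.

960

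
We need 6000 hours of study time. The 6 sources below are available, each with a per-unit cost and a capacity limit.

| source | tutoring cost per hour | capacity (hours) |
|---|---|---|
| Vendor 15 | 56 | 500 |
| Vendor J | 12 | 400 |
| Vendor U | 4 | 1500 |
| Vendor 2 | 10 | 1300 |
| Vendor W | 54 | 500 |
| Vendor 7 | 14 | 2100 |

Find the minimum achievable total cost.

Cheapest first:
Vendor U (4): use full 1500 ; 4500 hours to go.
Take 1300 from Vendor 2 at 10 ; need 3200 more.
Vendor J (12): use full 400 ; 2800 hours to go.
Vendor 7 (14): use full 2100 ; 700 hours to go.
Take 500 from Vendor W at 54 ; need 200 more.
Vendor 15 at 56: take 200 of its 500 ; requirement met.
Cost = 1500×4 + 1300×10 + 400×12 + 2100×14 + 500×54 + 200×56 = 91400.

91400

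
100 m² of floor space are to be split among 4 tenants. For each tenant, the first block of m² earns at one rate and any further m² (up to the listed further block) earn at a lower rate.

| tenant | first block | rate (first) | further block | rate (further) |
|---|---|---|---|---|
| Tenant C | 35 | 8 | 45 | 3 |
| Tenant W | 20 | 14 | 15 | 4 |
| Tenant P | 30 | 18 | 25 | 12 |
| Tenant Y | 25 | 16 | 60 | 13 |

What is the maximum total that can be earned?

1545

Order all 8 blocks by rate: Tenant P/T1 18 > Tenant Y/T1 16 > Tenant W/T1 14 > Tenant Y/T2 13 > Tenant P/T2 12 > Tenant C/T1 8 > Tenant W/T2 4 > Tenant C/T2 3.
Fill Tenant P T1 block (30 at 18) — 70 left.
Fill Tenant Y T1 block (25 at 16) — 45 left.
Tenant W T1 at 14: fill all 20 — 25 left.
25 remain; put them into Tenant Y T2 at 13.
Total = 18×30 + 16×25 + 14×20 + 13×25 = 1545.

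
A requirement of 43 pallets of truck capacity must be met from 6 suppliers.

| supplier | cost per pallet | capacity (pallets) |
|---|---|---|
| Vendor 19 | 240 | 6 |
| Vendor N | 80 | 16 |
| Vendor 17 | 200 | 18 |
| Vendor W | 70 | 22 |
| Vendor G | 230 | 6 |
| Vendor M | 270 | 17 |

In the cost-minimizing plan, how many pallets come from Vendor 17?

Use suppliers in increasing cost order.
Vendor W (70): use full 22 — 21 pallets to go.
Vendor N at 80: take all 16 pallets — 5 still needed.
Take 5 from Vendor 17 at 200 to finish.
Vendor G, Vendor 19, Vendor M: unused.

5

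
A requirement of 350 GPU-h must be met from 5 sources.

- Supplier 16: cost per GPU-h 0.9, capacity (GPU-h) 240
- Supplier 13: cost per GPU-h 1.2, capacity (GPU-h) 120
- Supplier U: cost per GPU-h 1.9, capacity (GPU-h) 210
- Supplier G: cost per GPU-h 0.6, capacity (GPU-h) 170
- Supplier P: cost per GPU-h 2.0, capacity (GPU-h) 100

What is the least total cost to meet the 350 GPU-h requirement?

264

Use sources in increasing cost order.
Take 170 from Supplier G at 0.6 — need 180 more.
Supplier 16 (0.9): take the remaining 180 — done.
Supplier 13, Supplier U, Supplier P: unused.
Cost = 170×0.6 + 180×0.9 = 264.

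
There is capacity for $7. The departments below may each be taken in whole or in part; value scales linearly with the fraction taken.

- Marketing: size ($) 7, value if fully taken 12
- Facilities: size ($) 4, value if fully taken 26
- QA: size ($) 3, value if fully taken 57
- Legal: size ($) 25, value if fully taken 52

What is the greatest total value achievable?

83

Best value per unit of size first: QA 57/3≈19, Facilities 26/4≈6.5, Legal 52/25≈2.08, Marketing 12/7≈1.71.
QA: take in full, 3 $ for value 57 → 4 left.
Facilities: take in full, 4 $ for value 26 → 0 left.
Total value = 83.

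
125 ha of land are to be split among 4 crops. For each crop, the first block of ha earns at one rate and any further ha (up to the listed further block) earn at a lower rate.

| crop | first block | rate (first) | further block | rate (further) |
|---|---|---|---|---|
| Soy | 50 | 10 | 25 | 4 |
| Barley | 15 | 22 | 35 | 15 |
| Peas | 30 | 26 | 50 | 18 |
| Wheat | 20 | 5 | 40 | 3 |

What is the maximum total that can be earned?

Treat each block as its own option and order by rate: Peas/T1 26 > Barley/T1 22 > Peas/T2 18 > Barley/T2 15 > Soy/T1 10 > Wheat/T1 5 > Soy/T2 4 > Wheat/T2 3.
Peas T1 at 26: fill all 30 → 95 left.
Fill Barley T1 block (15 at 22) → 80 left.
Fill Peas T2 block (50 at 18) → 30 left.
Barley/T2: +30 of 35 at 15; pool empty.
Total = 26×30 + 22×15 + 18×50 + 15×30 = 2460.

2460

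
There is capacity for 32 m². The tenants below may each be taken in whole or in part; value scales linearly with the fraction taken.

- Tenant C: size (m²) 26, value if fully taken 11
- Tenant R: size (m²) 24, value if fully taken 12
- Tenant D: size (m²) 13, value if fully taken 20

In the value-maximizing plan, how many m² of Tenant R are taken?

19

Rank by value-to-size ratio: Tenant D 20/13≈1.54, Tenant R 12/24≈0.5, Tenant C 11/26≈0.423.
Tenant D: take in full, 13 m² for value 20 ; 19 left.
Fill the last 19 m² with part of Tenant R: 19/24 of it earns 9.5.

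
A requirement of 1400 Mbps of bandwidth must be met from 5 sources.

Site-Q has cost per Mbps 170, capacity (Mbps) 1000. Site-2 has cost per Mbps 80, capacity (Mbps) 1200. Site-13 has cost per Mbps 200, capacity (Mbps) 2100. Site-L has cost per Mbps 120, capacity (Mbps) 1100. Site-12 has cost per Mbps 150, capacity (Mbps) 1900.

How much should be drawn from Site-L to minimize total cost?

Cheapest first:
Take 1200 from Site-2 at 80 ; need 200 more.
Site-L at 120: take 200 of its 1100 ; requirement met.
Site-12, Site-Q, Site-13: unused.

200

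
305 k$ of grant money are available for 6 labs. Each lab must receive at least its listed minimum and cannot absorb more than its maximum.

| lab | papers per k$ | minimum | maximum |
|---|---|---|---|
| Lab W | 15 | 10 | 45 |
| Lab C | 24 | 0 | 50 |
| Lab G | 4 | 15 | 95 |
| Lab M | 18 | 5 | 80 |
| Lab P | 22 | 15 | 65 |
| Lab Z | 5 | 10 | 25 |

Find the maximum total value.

Meeting every minimum uses 10+0+15+5+15+10 = 55 k$, leaving 250.
Highest papers per k$ first: Lab C 24 > Lab P 22 > Lab M 18 > Lab W 15 > Lab Z 5 > Lab G 4.
Lab C: +50 to 50 (cap) — 200 left.
Lab P: +50 to 65 (cap) — 150 left.
Give Lab M 75 more to hit its cap of 80 — 75 left.
Give Lab W 35 more to hit its cap of 45 — 40 left.
Give Lab Z 15 more to hit its cap of 25 — 25 left.
Lab G has room for 80 more but only 25 remain, so it gets 40.
Total = 15×45 + 24×50 + 4×40 + 18×80 + 22×65 + 5×25 = 5030.

5030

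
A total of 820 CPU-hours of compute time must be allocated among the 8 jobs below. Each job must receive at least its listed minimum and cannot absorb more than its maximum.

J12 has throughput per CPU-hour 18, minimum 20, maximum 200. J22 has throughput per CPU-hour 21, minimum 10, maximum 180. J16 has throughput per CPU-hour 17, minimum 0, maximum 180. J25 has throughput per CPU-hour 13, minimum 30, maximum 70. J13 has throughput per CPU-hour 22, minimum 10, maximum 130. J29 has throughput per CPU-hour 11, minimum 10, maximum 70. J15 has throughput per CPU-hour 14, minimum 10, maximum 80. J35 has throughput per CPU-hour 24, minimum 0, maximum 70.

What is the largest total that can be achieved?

Meeting every minimum uses 20+10+0+30+10+10+10+0 = 90 CPU-hours, leaving 730.
Highest throughput per CPU-hour first: J35 24 > J13 22 > J22 21 > J12 18 > J16 17 > J15 14 > J25 13 > J29 11.
J35: +70 to 70 (cap) — 660 left.
J13: +120 to 130 (cap) — 540 left.
Give J22 170 more to hit its cap of 180 — 370 left.
J12: +180 to 200 (cap) — 190 left.
Give J16 180 more to hit its cap of 180 — 10 left.
J15: +10 (room for 70) → 20. Pool exhausted.
Total = 18×200 + 21×180 + 17×180 + 13×30 + 22×130 + 11×10 + 14×20 + 24×70 = 15760.

15760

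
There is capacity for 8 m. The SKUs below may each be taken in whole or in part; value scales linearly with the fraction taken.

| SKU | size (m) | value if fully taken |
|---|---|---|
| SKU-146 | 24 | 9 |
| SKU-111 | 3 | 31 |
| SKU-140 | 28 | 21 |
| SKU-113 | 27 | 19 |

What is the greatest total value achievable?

Sort by value density: SKU-111 31/3≈10.3, SKU-140 21/28≈0.75, SKU-113 19/27≈0.704, SKU-146 9/24≈0.375.
SKU-111: take in full, 3 m for value 31 → 5 left.
5 m left: a 5/28 share of SKU-140 gives 21×5/28 = 3.75.
Total value = 34.75.

34.75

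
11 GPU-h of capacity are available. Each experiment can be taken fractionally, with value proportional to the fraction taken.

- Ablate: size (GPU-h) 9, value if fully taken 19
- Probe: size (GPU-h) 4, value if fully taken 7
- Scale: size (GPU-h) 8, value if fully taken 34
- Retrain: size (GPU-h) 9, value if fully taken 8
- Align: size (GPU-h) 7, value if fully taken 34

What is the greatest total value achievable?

Best value per unit of size first: Align 34/7≈4.86, Scale 34/8≈4.25, Ablate 19/9≈2.11, Probe 7/4≈1.75, Retrain 8/9≈0.889.
Take all of Align (7 GPU-h, value 34) ; 4 GPU-h left.
Only 4 GPU-h remain; take 4/8 of Scale for value 34×4/8 = 17.
Total value = 51.

51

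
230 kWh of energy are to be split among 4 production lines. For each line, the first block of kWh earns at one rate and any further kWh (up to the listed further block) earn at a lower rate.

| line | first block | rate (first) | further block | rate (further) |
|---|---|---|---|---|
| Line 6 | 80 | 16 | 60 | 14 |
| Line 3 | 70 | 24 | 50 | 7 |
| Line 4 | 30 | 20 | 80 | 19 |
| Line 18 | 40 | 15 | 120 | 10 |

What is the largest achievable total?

Treat each block as its own option and order by rate: Line 3/tier1 24 > Line 4/tier1 20 > Line 4/tier2 19 > Line 6/tier1 16 > Line 18/tier1 15 > Line 6/tier2 14 > Line 18/tier2 10 > Line 3/tier2 7.
Fill Line 3 tier1 block (70 at 24) ; 160 left.
Fill Line 4 tier1 block (30 at 20) ; 130 left.
Fill Line 4 tier2 block (80 at 19) ; 50 left.
50 remain; put them into Line 6 tier1 at 16.
Total = 24×70 + 20×30 + 19×80 + 16×50 = 4600.

4600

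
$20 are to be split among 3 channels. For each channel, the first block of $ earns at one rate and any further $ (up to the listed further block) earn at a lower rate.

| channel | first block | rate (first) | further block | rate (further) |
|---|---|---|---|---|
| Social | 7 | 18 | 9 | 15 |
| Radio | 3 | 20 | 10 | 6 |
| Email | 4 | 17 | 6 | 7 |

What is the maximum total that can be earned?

344

Order all 6 blocks by rate: Radio/T1 20 > Social/T1 18 > Email/T1 17 > Social/T2 15 > Email/T2 7 > Radio/T2 6.
Radio T1 at 20: fill all 3 — 17 left.
Social/T1 (18): +7 — 10 left.
Fill Email T1 block (4 at 17) — 6 left.
Social/T2: +6 of 9 at 15; pool empty.
Total = 20×3 + 18×7 + 17×4 + 15×6 = 344.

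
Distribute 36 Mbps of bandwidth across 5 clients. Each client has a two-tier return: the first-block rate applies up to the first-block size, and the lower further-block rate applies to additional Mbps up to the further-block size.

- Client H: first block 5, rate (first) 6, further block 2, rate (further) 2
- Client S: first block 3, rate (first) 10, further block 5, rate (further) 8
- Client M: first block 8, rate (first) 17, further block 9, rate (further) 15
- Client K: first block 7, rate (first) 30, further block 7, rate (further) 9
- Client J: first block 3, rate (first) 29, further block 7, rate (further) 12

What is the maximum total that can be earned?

672

Rank every tier by rate: Client K/tier1 30 > Client J/tier1 29 > Client M/tier1 17 > Client M/tier2 15 > Client J/tier2 12 > Client S/tier1 10 > Client K/tier2 9 > Client S/tier2 8 > Client H/tier1 6 > Client H/tier2 2.
Client K tier1 at 30: fill all 7 ; 29 left.
Fill Client J tier1 block (3 at 29) ; 26 left.
Client M tier1 at 17: fill all 8 ; 18 left.
Client M/tier2 (15): +9 ; 9 left.
Client J tier2 at 12: fill all 7 ; 2 left.
Client S tier1 at 10: only 2 left, fill 2.
Total = 30×7 + 29×3 + 17×8 + 15×9 + 12×7 + 10×2 = 672.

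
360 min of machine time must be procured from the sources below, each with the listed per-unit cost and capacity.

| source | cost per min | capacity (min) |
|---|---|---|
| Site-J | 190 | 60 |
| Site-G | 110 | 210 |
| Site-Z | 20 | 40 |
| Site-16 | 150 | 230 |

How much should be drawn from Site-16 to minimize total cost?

110

Cheapest first:
Site-Z at 20: take all 40 min → 320 still needed.
Take 210 from Site-G at 110 → need 110 more.
Site-16 (150): take the remaining 110 → done.
Site-J: unused.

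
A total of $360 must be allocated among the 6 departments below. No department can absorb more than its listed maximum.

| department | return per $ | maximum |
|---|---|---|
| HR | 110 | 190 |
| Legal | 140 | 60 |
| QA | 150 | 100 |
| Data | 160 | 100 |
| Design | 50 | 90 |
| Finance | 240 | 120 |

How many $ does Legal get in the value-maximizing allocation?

Order the departments by return per $: Finance 240 > Data 160 > QA 150 > Legal 140 > HR 110 > Design 50.
Finance: +120 to 120 (cap) → 240 left.
Data: +100 to 100 (cap) → 140 left.
QA takes 100 to reach its cap of 100 → 40 left.
Legal: +40 (room for 60) → 40. Pool exhausted.

40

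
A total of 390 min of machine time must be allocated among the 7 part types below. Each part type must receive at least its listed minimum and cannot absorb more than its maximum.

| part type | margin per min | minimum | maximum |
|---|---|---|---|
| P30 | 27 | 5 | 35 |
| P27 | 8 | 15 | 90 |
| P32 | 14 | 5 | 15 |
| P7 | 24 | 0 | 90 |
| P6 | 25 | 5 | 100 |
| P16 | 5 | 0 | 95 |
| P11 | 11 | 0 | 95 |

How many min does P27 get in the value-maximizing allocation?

Meeting every minimum uses 5+15+5+0+5+0+0 = 30 min, leaving 360.
Highest margin per min first: P30 27 > P6 25 > P7 24 > P32 14 > P11 11 > P27 8 > P16 5.
Give P30 30 more to hit its cap of 35 ; 330 left.
Give P6 95 more to hit its cap of 100 ; 235 left.
P7: +90 to 90 (cap) ; 145 left.
P32 takes 10 more to reach its cap of 15 ; 135 left.
P11: +95 to 95 (cap) ; 40 left.
P27: +40 (room for 75) → 55. Pool exhausted.

55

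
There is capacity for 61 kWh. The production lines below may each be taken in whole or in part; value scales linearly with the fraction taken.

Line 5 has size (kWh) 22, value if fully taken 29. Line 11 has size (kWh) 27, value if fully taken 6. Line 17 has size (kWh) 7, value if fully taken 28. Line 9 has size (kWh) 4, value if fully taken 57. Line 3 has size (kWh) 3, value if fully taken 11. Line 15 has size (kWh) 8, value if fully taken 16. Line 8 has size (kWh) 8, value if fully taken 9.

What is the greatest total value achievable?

Best value per unit of size first: Line 9 57/4≈14.2, Line 17 28/7≈4, Line 3 11/3≈3.67, Line 15 16/8≈2, Line 5 29/22≈1.32, Line 8 9/8≈1.12, Line 11 6/27≈0.222.
All 4 kWh of Line 9 fit (value 57) — 57 remain.
Take all of Line 17 (7 kWh, value 28) — 50 kWh left.
Line 3: take in full, 3 kWh for value 11 — 47 left.
All 8 kWh of Line 15 fit (value 16) — 39 remain.
Line 5: take in full, 22 kWh for value 29 — 17 left.
Take all of Line 8 (8 kWh, value 9) — 9 kWh left.
9 kWh left: a 9/27 share of Line 11 gives 6×9/27 = 2.
Total value = 152.

152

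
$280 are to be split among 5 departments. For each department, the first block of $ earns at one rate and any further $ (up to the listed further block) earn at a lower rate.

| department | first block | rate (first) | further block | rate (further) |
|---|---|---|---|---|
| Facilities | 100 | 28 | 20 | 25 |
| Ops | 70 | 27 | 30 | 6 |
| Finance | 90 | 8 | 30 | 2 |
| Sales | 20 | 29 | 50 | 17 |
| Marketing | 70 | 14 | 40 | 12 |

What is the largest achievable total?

Order all 10 blocks by rate: Sales/first 29 > Facilities/first 28 > Ops/first 27 > Facilities/second 25 > Sales/second 17 > Marketing/first 14 > Marketing/second 12 > Finance/first 8 > Ops/second 6 > Finance/second 2.
Sales first at 29: fill all 20 — 260 left.
Facilities/first (28): +100 — 160 left.
Ops first at 27: fill all 70 — 90 left.
Facilities/second (25): +20 — 70 left.
Sales second at 17: fill all 50 — 20 left.
Marketing/first: +20 of 70 at 14; pool empty.
Total = 29×20 + 28×100 + 27×70 + 25×20 + 17×50 + 14×20 = 6900.

6900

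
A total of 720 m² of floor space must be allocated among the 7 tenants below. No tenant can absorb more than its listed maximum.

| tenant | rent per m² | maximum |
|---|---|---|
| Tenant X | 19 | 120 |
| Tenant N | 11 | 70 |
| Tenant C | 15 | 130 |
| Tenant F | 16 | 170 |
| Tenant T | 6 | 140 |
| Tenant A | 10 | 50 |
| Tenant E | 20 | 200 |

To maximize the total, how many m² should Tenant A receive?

30

Order the tenants by rent per m²: Tenant E 20 > Tenant X 19 > Tenant F 16 > Tenant C 15 > Tenant N 11 > Tenant A 10 > Tenant T 6.
Give Tenant E 200 to hit its cap of 200 → 520 left.
Tenant X: +120 to 120 (cap) → 400 left.
Tenant F takes 170 to reach its cap of 170 → 230 left.
Tenant C takes 130 to reach its cap of 130 → 100 left.
Tenant N takes 70 to reach its cap of 70 → 30 left.
Tenant A has room for 50 but only 30 remain, so it gets 30.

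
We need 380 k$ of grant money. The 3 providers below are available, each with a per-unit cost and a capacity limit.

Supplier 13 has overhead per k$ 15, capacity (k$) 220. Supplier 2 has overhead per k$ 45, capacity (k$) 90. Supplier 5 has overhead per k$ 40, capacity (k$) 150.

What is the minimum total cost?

9750

Cheapest first:
Supplier 13 (15): use full 220 — 160 k$ to go.
Supplier 5 at 40: take all 150 k$ — 10 still needed.
Take 10 from Supplier 2 at 45 to finish.
Cost = 220×15 + 150×40 + 10×45 = 9750.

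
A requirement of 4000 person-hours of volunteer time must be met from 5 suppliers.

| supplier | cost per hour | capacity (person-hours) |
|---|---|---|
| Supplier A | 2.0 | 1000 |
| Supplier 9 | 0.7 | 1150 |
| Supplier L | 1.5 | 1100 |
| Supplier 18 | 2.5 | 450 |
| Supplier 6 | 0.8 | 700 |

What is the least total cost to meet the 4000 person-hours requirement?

Fill from the cheapest supplier first.
Supplier 9 (0.7): use full 1150 → 2850 person-hours to go.
Supplier 6 at 0.8: take all 700 person-hours → 2150 still needed.
Take 1100 from Supplier L at 1.5 → need 1050 more.
Supplier A (2.0): use full 1000 → 50 person-hours to go.
Take 50 from Supplier 18 at 2.5 to finish.
Cost = 1150×0.7 + 700×0.8 + 1100×1.5 + 1000×2.0 + 50×2.5 = 5140.

5140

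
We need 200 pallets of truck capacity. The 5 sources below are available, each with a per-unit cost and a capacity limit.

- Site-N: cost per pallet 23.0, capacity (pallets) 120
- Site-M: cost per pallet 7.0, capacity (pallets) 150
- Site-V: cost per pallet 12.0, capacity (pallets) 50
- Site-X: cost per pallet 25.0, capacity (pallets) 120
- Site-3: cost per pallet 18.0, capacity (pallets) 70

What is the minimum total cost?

1650

Use sources in increasing cost order.
Take 150 from Site-M at 7.0 — need 50 more.
Site-V at 12.0: take all 50 pallets — 0 still needed.
Site-3, Site-N, Site-X: unused.
Cost = 150×7.0 + 50×12.0 = 1650.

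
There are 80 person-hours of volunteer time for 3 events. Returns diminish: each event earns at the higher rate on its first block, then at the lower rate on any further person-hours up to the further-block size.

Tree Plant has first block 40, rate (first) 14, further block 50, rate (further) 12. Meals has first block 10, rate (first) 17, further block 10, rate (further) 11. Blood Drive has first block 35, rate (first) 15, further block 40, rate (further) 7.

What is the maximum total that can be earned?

1185

Treat each block as its own option and order by rate: Meals/T1 17 > Blood Drive/T1 15 > Tree Plant/T1 14 > Tree Plant/T2 12 > Meals/T2 11 > Blood Drive/T2 7.
Meals/T1 (17): +10 → 70 left.
Fill Blood Drive T1 block (35 at 15) → 35 left.
Tree Plant/T1: +35 of 40 at 14; pool empty.
Total = 17×10 + 15×35 + 14×35 = 1185.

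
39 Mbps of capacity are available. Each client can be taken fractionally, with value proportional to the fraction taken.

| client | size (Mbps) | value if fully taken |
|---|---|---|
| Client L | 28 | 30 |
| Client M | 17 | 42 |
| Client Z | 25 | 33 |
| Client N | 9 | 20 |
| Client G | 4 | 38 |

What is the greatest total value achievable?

111.88

Rank by value-to-size ratio: Client G 38/4≈9.5, Client M 42/17≈2.47, Client N 20/9≈2.22, Client Z 33/25≈1.32, Client L 30/28≈1.07.
All 4 Mbps of Client G fit (value 38) ; 35 remain.
All 17 Mbps of Client M fit (value 42) ; 18 remain.
Client N: take in full, 9 Mbps for value 20 ; 9 left.
Only 9 Mbps remain; take 9/25 of Client Z for value 33×9/25 = 11.88.
Total value = 111.88.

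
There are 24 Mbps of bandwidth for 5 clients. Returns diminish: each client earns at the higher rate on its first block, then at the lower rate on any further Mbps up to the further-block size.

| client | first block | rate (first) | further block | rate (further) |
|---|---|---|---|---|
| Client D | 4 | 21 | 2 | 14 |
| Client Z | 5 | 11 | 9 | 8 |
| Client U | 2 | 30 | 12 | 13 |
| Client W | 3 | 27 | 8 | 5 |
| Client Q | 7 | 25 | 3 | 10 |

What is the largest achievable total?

Rank every tier by rate: Client U/first 30 > Client W/first 27 > Client Q/first 25 > Client D/first 21 > Client D/second 14 > Client U/second 13 > Client Z/first 11 > Client Q/second 10 > Client Z/second 8 > Client W/second 5.
Client U first at 30: fill all 2 ; 22 left.
Fill Client W first block (3 at 27) ; 19 left.
Client Q/first (25): +7 ; 12 left.
Fill Client D first block (4 at 21) ; 8 left.
Client D/second (14): +2 ; 6 left.
6 remain; put them into Client U second at 13.
Total = 30×2 + 27×3 + 25×7 + 21×4 + 14×2 + 13×6 = 506.

506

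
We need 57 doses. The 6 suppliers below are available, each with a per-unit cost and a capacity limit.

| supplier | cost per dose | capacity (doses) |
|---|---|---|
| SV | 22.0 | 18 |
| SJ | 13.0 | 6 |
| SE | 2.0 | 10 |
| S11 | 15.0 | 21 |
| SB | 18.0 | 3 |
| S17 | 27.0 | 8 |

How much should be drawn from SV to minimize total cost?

Cheapest first:
Take 10 from SE at 2.0 — need 47 more.
Take 6 from SJ at 13.0 — need 41 more.
Take 21 from S11 at 15.0 — need 20 more.
SB (18.0): use full 3 — 17 doses to go.
SV at 22.0: take 17 of its 18 — requirement met.
S17: unused.

17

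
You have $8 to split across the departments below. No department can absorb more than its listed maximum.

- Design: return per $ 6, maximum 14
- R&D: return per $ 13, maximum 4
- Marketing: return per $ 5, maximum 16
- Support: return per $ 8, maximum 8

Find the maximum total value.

Order the departments by return per $: R&D 13 > Support 8 > Design 6 > Marketing 5.
Give R&D 4 to hit its cap of 4 — 4 left.
Only 4 left; Support takes them to reach 4.
Total = 13×4 + 8×4 = 84.

84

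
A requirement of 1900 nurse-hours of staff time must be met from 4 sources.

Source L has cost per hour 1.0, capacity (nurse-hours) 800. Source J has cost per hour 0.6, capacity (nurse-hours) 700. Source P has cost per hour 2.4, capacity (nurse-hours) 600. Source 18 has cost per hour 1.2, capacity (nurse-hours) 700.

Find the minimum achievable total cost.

1700

Cheapest first:
Source J at 0.6: take all 700 nurse-hours ; 1200 still needed.
Source L (1.0): use full 800 ; 400 nurse-hours to go.
Source 18 (1.2): take the remaining 400 ; done.
Source P: unused.
Cost = 700×0.6 + 800×1.0 + 400×1.2 = 1700.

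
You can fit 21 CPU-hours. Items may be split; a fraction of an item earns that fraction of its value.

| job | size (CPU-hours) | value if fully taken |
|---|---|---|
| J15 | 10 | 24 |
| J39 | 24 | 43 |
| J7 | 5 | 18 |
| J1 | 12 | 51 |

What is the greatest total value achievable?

78.6

Best value per unit of size first: J1 51/12≈4.25, J7 18/5≈3.6, J15 24/10≈2.4, J39 43/24≈1.79.
Take all of J1 (12 CPU-hours, value 51) → 9 CPU-hours left.
J7: take in full, 5 CPU-hours for value 18 → 4 left.
Only 4 CPU-hours remain; take 4/10 of J15 for value 24×4/10 = 9.6.
Total value = 78.6.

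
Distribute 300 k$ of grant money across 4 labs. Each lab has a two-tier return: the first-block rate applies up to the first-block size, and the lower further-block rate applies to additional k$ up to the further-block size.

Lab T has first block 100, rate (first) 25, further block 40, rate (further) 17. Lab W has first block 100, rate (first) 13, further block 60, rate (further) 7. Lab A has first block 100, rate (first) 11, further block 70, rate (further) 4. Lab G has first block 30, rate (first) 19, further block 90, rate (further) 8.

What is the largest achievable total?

5380

Treat each block as its own option and order by rate: Lab T/T1 25 > Lab G/T1 19 > Lab T/T2 17 > Lab W/T1 13 > Lab A/T1 11 > Lab G/T2 8 > Lab W/T2 7 > Lab A/T2 4.
Lab T T1 at 25: fill all 100 — 200 left.
Lab G T1 at 19: fill all 30 — 170 left.
Lab T T2 at 17: fill all 40 — 130 left.
Lab W/T1 (13): +100 — 30 left.
30 remain; put them into Lab A T1 at 11.
Total = 25×100 + 19×30 + 17×40 + 13×100 + 11×30 = 5380.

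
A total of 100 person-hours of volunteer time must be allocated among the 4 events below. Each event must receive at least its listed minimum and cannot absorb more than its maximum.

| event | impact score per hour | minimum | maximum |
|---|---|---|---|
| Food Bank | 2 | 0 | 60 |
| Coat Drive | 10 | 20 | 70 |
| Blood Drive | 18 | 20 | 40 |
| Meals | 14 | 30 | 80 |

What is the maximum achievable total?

1480

Meeting every minimum uses 0+20+20+30 = 70 person-hours, leaving 30.
Rank by impact score per hour: Blood Drive 18 > Meals 14 > Coat Drive 10 > Food Bank 2.
Blood Drive takes 20 more to reach its cap of 40 → 10 left.
Meals: +10 (room for 50) → 40. Pool exhausted.
Total = 10×20 + 18×40 + 14×40 = 1480.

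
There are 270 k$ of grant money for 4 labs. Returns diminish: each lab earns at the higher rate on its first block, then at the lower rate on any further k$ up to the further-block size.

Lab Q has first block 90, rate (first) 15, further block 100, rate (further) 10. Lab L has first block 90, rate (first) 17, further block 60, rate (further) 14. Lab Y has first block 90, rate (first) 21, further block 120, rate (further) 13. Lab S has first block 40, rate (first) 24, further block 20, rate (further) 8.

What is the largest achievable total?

Treat each block as its own option and order by rate: Lab S/tier1 24 > Lab Y/tier1 21 > Lab L/tier1 17 > Lab Q/tier1 15 > Lab L/tier2 14 > Lab Y/tier2 13 > Lab Q/tier2 10 > Lab S/tier2 8.
Lab S tier1 at 24: fill all 40 → 230 left.
Lab Y/tier1 (21): +90 → 140 left.
Fill Lab L tier1 block (90 at 17) → 50 left.
Lab Q/tier1: +50 of 90 at 15; pool empty.
Total = 24×40 + 21×90 + 17×90 + 15×50 = 5130.

5130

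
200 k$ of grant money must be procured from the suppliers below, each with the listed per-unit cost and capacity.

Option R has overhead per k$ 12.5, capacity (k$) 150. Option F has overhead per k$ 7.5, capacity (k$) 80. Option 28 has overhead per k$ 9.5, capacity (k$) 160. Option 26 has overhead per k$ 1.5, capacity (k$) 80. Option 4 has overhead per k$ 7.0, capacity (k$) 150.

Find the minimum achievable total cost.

960

Cheapest first:
Option 26 (1.5): use full 80 — 120 k$ to go.
Option 4 at 7.0: take 120 of its 150 — requirement met.
Option F, Option 28, Option R: unused.
Cost = 80×1.5 + 120×7.0 = 960.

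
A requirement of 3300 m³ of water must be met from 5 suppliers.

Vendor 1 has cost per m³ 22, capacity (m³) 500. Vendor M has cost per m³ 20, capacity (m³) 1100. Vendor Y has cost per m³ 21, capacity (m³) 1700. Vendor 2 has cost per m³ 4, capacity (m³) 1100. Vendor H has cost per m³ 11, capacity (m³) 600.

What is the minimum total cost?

43500

Fill from the cheapest supplier first.
Vendor 2 (4): use full 1100 → 2200 m³ to go.
Vendor H at 11: take all 600 m³ → 1600 still needed.
Take 1100 from Vendor M at 20 → need 500 more.
Take 500 from Vendor Y at 21 to finish.
Vendor 1: unused.
Cost = 1100×4 + 600×11 + 1100×20 + 500×21 = 43500.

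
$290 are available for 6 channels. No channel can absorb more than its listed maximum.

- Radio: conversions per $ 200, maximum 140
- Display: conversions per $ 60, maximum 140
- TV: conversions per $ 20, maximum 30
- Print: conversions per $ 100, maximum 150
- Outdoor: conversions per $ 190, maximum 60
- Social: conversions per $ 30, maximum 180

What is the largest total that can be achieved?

48400

Highest conversions per $ first: Radio 200 > Outdoor 190 > Print 100 > Display 60 > Social 30 > TV 20.
Radio takes 140 to reach its cap of 140 — 150 left.
Outdoor takes 60 to reach its cap of 60 — 90 left.
Print: +90 (room for 150) → 90. Pool exhausted.
Total = 200×140 + 100×90 + 190×60 = 48400.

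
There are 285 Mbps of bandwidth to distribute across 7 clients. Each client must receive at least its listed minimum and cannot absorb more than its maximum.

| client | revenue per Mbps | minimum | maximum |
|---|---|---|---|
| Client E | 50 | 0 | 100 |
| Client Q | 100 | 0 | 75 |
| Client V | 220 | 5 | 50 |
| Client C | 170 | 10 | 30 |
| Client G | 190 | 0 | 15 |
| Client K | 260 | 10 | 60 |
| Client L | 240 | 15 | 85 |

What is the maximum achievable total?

59450

Meeting every minimum uses 0+0+5+10+0+10+15 = 40 Mbps, leaving 245.
Order the clients by revenue per Mbps: Client K 260 > Client L 240 > Client V 220 > Client G 190 > Client C 170 > Client Q 100 > Client E 50.
Client K takes 50 more to reach its cap of 60 ; 195 left.
Client L takes 70 more to reach its cap of 85 ; 125 left.
Client V: +45 to 50 (cap) ; 80 left.
Client G: +15 to 15 (cap) ; 65 left.
Client C takes 20 more to reach its cap of 30 ; 45 left.
Only 45 left; Client Q takes them to reach 45.
Total = 100×45 + 220×50 + 170×30 + 190×15 + 260×60 + 240×85 = 59450.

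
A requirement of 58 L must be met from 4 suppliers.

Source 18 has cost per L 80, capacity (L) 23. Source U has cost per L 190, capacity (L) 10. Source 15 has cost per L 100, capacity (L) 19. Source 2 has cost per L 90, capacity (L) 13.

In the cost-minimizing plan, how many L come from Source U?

Cheapest first:
Source 18 (80): use full 23 — 35 L to go.
Source 2 at 90: take all 13 L — 22 still needed.
Source 15 at 100: take all 19 L — 3 still needed.
Take 3 from Source U at 190 to finish.

3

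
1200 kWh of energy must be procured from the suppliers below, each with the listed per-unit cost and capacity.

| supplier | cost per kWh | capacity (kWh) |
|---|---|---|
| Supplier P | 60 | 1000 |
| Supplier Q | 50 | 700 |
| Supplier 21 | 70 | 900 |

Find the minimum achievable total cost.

Use suppliers in increasing cost order.
Supplier Q at 50: take all 700 kWh — 500 still needed.
Take 500 from Supplier P at 60 to finish.
Supplier 21: unused.
Cost = 700×50 + 500×60 = 65000.

65000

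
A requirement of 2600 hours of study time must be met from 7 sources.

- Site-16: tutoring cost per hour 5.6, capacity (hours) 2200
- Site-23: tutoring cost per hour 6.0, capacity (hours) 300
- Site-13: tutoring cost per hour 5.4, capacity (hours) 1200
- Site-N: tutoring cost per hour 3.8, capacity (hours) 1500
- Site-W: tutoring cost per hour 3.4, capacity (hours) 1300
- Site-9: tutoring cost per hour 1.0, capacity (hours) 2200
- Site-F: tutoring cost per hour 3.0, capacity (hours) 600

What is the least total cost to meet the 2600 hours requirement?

Use sources in increasing cost order.
Site-9 at 1.0: take all 2200 hours — 400 still needed.
Take 400 from Site-F at 3.0 to finish.
Site-W, Site-N, Site-13, Site-16, Site-23: unused.
Cost = 2200×1.0 + 400×3.0 = 3400.

3400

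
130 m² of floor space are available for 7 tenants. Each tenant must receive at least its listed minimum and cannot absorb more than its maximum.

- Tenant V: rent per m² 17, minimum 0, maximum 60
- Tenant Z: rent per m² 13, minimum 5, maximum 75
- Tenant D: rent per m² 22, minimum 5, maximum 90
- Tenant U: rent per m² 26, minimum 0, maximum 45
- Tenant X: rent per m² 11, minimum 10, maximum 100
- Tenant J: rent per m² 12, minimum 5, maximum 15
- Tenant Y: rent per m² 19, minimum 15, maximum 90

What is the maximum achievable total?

2790

Meeting every minimum uses 0+5+5+0+10+5+15 = 40 m², leaving 90.
Rank by rent per m²: Tenant U 26 > Tenant D 22 > Tenant Y 19 > Tenant V 17 > Tenant Z 13 > Tenant J 12 > Tenant X 11.
Tenant U: +45 to 45 (cap) → 45 left.
Tenant D: +45 (room for 85) → 50. Pool exhausted.
Total = 13×5 + 22×50 + 26×45 + 11×10 + 12×5 + 19×15 = 2790.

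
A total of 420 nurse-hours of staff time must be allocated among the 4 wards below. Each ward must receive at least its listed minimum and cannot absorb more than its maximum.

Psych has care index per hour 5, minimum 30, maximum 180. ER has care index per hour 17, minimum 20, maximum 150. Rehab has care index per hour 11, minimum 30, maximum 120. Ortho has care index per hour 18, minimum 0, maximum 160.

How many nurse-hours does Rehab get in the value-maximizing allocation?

Meeting every minimum uses 30+20+30+0 = 80 nurse-hours, leaving 340.
Highest care index per hour first: Ortho 18 > ER 17 > Rehab 11 > Psych 5.
Give Ortho 160 more to hit its cap of 160 — 180 left.
ER takes 130 more to reach its cap of 150 — 50 left.
Only 50 left; Rehab takes them to reach 80.

80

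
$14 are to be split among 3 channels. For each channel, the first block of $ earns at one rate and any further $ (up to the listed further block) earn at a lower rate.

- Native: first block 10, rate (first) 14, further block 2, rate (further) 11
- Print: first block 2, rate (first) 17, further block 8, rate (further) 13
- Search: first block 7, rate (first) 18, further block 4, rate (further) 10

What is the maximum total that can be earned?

Order all 6 blocks by rate: Search/first 18 > Print/first 17 > Native/first 14 > Print/second 13 > Native/second 11 > Search/second 10.
Search first at 18: fill all 7 → 7 left.
Print/first (17): +2 → 5 left.
Native first at 14: only 5 left, fill 5.
Total = 18×7 + 17×2 + 14×5 = 230.

230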